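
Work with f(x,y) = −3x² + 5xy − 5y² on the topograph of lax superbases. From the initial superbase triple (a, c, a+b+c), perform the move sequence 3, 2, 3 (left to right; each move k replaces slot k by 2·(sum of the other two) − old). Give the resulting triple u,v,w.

start (-3,-5,-3) = (f(1,0),f(0,1),f(1,1))
replace slot 3: 2·((-3)+(-5)) − (-3) = -13 → (-3,-5,-13)
replace slot 2: 2·((-3)+(-13)) − (-5) = -27 → (-3,-27,-13)
replace slot 3: 2·((-3)+(-27)) − (-13) = -47 → (-3,-27,-47)

-3,-27,-47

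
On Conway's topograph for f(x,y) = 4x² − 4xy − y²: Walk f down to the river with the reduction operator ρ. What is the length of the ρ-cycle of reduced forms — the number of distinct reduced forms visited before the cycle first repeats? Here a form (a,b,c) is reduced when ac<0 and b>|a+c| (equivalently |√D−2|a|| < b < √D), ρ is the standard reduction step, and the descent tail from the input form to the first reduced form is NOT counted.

D = 32, ⌊√D⌋ = 5
descent: ρ → (-1,4,4)  [lands on river]
river: ρ → (4,4,-1)
ρ-cycle length = 2 (tail of 1 descent step not counted)

2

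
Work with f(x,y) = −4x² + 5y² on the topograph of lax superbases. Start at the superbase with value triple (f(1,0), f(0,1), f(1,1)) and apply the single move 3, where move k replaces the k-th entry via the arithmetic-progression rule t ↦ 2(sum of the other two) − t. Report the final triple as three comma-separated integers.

start (-4,5,1) = (f(1,0),f(0,1),f(1,1))
replace slot 3: 2·((-4)+5) − 1 = 1 → (-4,5,1)

-4,5,1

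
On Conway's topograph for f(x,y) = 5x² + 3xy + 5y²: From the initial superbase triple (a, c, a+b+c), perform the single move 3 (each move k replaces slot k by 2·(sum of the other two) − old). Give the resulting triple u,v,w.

start (5,5,13) = (f(1,0),f(0,1),f(1,1))
replace slot 3: 2·(5+5) − 13 = 7 → (5,5,7)

5,5,7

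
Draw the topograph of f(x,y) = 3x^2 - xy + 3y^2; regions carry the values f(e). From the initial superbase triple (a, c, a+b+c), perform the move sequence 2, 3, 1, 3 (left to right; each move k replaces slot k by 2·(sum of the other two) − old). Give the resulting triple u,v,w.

start (3,3,5) = (f(1,0),f(0,1),f(1,1))
replace slot 2: 2·(3+5) − 3 = 13 → (3,13,5)
replace slot 3: 2·(3+13) − 5 = 27 → (3,13,27)
replace slot 1: 2·(13+27) − 3 = 77 → (77,13,27)
replace slot 3: 2·(77+13) − 27 = 153 → (77,13,153)

77,13,153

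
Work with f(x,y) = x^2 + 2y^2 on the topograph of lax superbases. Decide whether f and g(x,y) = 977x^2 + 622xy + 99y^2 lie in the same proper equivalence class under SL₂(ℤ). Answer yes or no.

D₁ = -8, D₂ = -8
f: reduced (well bottom): (1,0,2) with a≤c, −a<b≤a
g: flip: (977,622,99)→(99,-622,977)
g: translate: b→-28 (≡-622 mod 198), so (99,-622,977)→(99,-28,2)
g: flip: (99,-28,2)→(2,28,99)
g: translate: b→0 (≡28 mod 4), so (2,28,99)→(2,0,1)
g: flip: (2,0,1)→(1,0,2)
g: reduced (well bottom): (1,0,2) with a≤c, −a<b≤a
reduced forms (1, 0, 2) vs (1, 0, 2) ⇒ equivalent

yes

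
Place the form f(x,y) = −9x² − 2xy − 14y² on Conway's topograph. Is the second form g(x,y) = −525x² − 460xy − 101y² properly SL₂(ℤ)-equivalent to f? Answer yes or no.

D₁ = -500, D₂ = -500
f is negative-definite; reduce −f:
−f: reduced (well bottom): (9,2,14) with a≤c, −a<b≤a
flip sign back: reduced form of f is (-9,-2,-14)
g is negative-definite; reduce −g:
−g: flip: (525,460,101)→(101,-460,525)
−g: translate: b→-56 (≡-460 mod 202), so (101,-460,525)→(101,-56,9)
−g: flip: (101,-56,9)→(9,56,101)
−g: translate: b→2 (≡56 mod 18), so (9,56,101)→(9,2,14)
−g: reduced (well bottom): (9,2,14) with a≤c, −a<b≤a
flip sign back: reduced form of g is (-9,-2,-14)
reduced forms (-9, -2, -14) vs (-9, -2, -14) ⇒ equivalent

yes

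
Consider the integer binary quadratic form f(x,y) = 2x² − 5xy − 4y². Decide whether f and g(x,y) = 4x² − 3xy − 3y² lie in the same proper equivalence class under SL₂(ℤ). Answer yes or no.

D₁ = 57, D₂ = 57
river cycle of f (length 6): (-4, 5, 2), (2, 7, -1), (-1, 7, 2), (2, 5, -4), (-4, 3, 3), (3, 3, -4)
river cycle of g (length 6): (-3, 3, 4), (4, 5, -2), (-2, 7, 1), (1, 7, -2), (-2, 5, 4), (4, 3, -3)
cycles differ ⇒ inequivalent

no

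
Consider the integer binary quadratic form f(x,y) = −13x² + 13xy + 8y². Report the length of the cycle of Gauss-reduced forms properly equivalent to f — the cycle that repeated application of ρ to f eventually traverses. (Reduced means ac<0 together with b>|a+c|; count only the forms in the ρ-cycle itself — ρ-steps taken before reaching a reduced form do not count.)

D = 585, ⌊√D⌋ = 24
river: ρ → (8,19,-7)
river: ρ → (-7,23,2)
river: ρ → (2,21,-18)
river: ρ → (-18,15,5)
river: ρ → (5,15,-18)
river: ρ → (-18,21,2)
river: ρ → (2,23,-7)
river: ρ → (-7,19,8)
river: ρ → (8,13,-13)
river: ρ → (-13,13,8)
ρ-cycle length = 10 (tail of 0 descent steps not counted)

10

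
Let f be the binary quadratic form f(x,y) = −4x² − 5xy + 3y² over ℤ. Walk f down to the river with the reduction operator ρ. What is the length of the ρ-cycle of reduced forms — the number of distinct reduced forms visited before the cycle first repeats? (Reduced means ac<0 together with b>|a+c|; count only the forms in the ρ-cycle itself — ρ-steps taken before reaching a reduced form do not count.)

D = 73, ⌊√D⌋ = 8
descent: ρ → (3,5,-4)  [lands on river]
river: ρ → (-4,3,4)
river: ρ → (4,5,-3)
river: ρ → (-3,7,2)
river: ρ → (2,5,-6)
river: ρ → (-6,7,1)
river: ρ → (1,7,-6)
river: ρ → (-6,5,2)
river: ρ → (2,7,-3)
river: ρ → (-3,5,4)
river: ρ → (4,3,-4)
river: ρ → (-4,5,3)
river: ρ → (3,7,-2)
river: ρ → (-2,5,6)
river: ρ → (6,7,-1)
river: ρ → (-1,7,6)
river: ρ → (6,5,-2)
river: ρ → (-2,7,3)
ρ-cycle length = 18 (tail of 1 descent step not counted)

18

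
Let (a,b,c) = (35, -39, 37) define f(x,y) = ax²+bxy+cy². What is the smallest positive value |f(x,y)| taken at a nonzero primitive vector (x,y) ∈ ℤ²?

translate: b→31 (≡-39 mod 70), so (35,-39,37)→(35,31,33)
flip: (35,31,33)→(33,-31,35)
reduced (well bottom): (33,-31,35) with a≤c, −a<b≤a
well minimum = a = 33

33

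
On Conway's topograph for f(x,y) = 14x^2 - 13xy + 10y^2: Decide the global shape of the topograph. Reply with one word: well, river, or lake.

D = b²−4ac = (-13)² − 4·14·10 = -391
D < 0 ⇒ definite ⇒ every region one sign ⇒ single well

well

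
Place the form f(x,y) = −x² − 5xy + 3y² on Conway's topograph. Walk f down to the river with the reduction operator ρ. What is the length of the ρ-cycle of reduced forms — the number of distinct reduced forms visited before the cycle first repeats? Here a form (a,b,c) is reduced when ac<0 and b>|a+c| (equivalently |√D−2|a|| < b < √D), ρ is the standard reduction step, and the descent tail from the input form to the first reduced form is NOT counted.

D = 37, ⌊√D⌋ = 6
descent: ρ → (3,5,-1)  [lands on river]
river: ρ → (-1,5,3)
river: ρ → (3,1,-3)
river: ρ → (-3,5,1)
river: ρ → (1,5,-3)
river: ρ → (-3,1,3)
ρ-cycle length = 6 (tail of 1 descent step not counted)

6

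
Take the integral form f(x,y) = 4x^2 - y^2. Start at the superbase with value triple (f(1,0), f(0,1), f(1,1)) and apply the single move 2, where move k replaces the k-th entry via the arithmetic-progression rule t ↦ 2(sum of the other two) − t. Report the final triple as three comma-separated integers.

start (4,-1,3) = (f(1,0),f(0,1),f(1,1))
replace slot 2: 2·(4+3) − (-1) = 15 → (4,15,3)

4,15,3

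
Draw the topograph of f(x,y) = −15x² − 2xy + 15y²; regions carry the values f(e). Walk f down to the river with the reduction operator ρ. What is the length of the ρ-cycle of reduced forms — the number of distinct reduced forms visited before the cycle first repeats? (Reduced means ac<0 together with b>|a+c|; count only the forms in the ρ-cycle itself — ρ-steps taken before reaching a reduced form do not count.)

D = 904, ⌊√D⌋ = 30
descent: ρ → (15,2,-15)  [lands on river]
river: ρ → (-15,28,2)
river: ρ → (2,28,-15)
river: ρ → (-15,2,15)
river: ρ → (15,28,-2)
river: ρ → (-2,28,15)
ρ-cycle length = 6 (tail of 1 descent step not counted)

6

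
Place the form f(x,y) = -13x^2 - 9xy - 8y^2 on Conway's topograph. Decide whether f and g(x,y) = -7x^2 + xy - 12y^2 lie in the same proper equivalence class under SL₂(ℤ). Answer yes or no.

D₁ = -335, D₂ = -335
f is negative-definite; reduce −f:
−f: flip: (13,9,8)→(8,-9,13)
−f: translate: b→7 (≡-9 mod 16), so (8,-9,13)→(8,7,12)
−f: reduced (well bottom): (8,7,12) with a≤c, −a<b≤a
flip sign back: reduced form of f is (-8,-7,-12)
g is negative-definite; reduce −g:
−g: reduced (well bottom): (7,-1,12) with a≤c, −a<b≤a
flip sign back: reduced form of g is (-7,1,-12)
reduced forms (-8, -7, -12) vs (-7, 1, -12) ⇒ inequivalent

no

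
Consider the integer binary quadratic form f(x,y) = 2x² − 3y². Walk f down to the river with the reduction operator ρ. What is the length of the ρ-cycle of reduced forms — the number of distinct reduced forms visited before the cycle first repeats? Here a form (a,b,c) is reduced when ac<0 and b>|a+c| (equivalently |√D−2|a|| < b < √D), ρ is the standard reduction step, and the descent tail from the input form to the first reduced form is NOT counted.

D = 24, ⌊√D⌋ = 4
descent: ρ → (-3,0,2)
descent: ρ → (2,4,-1)  [lands on river]
river: ρ → (-1,4,2)
ρ-cycle length = 2 (tail of 2 descent steps not counted)

2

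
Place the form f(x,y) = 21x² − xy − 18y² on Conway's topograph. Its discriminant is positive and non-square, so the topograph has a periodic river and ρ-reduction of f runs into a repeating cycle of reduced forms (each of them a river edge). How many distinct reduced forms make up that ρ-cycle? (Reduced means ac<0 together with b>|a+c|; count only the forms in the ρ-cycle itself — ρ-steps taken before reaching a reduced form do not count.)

D = 1513, ⌊√D⌋ = 38
descent: ρ → (-18,37,2)  [lands on river]
river: ρ → (2,35,-36)
river: ρ → (-36,37,1)
river: ρ → (1,37,-36)
river: ρ → (-36,35,2)
river: ρ → (2,37,-18)
river: ρ → (-18,35,4)
river: ρ → (4,37,-9)
river: ρ → (-9,35,8)
river: ρ → (8,29,-21)
river: ρ → (-21,13,16)
river: ρ → (16,19,-18)
river: ρ → (-18,17,17)
river: ρ → (17,17,-18)
river: ρ → (-18,19,16)
river: ρ → (16,13,-21)
river: ρ → (-21,29,8)
river: ρ → (8,35,-9)
river: ρ → (-9,37,4)
river: ρ → (4,35,-18)
ρ-cycle length = 20 (tail of 1 descent step not counted)

20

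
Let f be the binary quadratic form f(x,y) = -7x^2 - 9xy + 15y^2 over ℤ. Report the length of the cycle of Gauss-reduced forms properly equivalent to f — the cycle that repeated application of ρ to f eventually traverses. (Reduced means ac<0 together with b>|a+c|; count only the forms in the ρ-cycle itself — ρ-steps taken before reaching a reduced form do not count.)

D = 501, ⌊√D⌋ = 22
descent: ρ → (15,9,-7)  [lands on river]
river: ρ → (-7,19,5)
river: ρ → (5,21,-3)
river: ρ → (-3,21,5)
river: ρ → (5,19,-7)
river: ρ → (-7,9,15)
river: ρ → (15,21,-1)
river: ρ → (-1,21,15)
ρ-cycle length = 8 (tail of 1 descent step not counted)

8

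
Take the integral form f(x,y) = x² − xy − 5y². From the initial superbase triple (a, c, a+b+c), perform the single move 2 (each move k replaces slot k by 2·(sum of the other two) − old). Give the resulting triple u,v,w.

start (1,-5,-5) = (f(1,0),f(0,1),f(1,1))
replace slot 2: 2·(1+(-5)) − (-5) = -3 → (1,-3,-5)

1,-3,-5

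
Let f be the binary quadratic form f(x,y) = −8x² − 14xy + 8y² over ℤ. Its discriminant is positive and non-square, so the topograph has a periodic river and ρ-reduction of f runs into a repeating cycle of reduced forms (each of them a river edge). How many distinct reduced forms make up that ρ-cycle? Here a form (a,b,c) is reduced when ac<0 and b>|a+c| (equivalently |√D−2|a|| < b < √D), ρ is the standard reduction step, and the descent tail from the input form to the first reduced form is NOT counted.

D = 452, ⌊√D⌋ = 21
descent: ρ → (8,14,-8)  [lands on river]
river: ρ → (-8,18,4)
river: ρ → (4,14,-16)
river: ρ → (-16,18,2)
river: ρ → (2,18,-16)
river: ρ → (-16,14,4)
river: ρ → (4,18,-8)
river: ρ → (-8,14,8)
river: ρ → (8,18,-4)
river: ρ → (-4,14,16)
river: ρ → (16,18,-2)
river: ρ → (-2,18,16)
river: ρ → (16,14,-4)
river: ρ → (-4,18,8)
ρ-cycle length = 14 (tail of 1 descent step not counted)

14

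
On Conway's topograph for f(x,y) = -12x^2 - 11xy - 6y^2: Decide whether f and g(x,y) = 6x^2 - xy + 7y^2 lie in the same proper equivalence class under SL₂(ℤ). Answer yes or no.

D₁ = -167, D₂ = -167
f is negative-definite; reduce −f:
−f: flip: (12,11,6)→(6,-11,12)
−f: translate: b→1 (≡-11 mod 12), so (6,-11,12)→(6,1,7)
−f: reduced (well bottom): (6,1,7) with a≤c, −a<b≤a
flip sign back: reduced form of f is (-6,-1,-7)
g: reduced (well bottom): (6,-1,7) with a≤c, −a<b≤a
reduced forms (-6, -1, -7) vs (6, -1, 7) ⇒ inequivalent

no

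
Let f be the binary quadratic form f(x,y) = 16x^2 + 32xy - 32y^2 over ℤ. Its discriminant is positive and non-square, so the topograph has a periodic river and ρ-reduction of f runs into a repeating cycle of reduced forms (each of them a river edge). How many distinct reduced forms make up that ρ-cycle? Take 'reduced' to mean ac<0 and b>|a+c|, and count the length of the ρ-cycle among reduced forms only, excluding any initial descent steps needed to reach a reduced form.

D = 3072, ⌊√D⌋ = 55
river: ρ → (-32,32,16)
river: ρ → (16,32,-32)
ρ-cycle length = 2 (tail of 0 descent steps not counted)

2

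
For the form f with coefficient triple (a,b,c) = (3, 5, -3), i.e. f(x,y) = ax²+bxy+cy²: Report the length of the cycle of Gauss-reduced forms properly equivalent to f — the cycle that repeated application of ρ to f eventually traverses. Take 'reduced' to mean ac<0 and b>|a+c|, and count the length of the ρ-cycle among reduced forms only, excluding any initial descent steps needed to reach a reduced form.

D = 61, ⌊√D⌋ = 7
river: ρ → (-3,7,1)
river: ρ → (1,7,-3)
river: ρ → (-3,5,3)
river: ρ → (3,7,-1)
river: ρ → (-1,7,3)
river: ρ → (3,5,-3)
ρ-cycle length = 6 (tail of 0 descent steps not counted)

6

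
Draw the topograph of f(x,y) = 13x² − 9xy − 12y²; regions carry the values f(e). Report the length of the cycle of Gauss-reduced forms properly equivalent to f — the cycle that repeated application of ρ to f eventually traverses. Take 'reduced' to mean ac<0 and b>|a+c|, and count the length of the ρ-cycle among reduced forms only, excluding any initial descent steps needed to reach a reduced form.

D = 705, ⌊√D⌋ = 26
descent: ρ → (-12,9,13)  [lands on river]
river: ρ → (13,17,-8)
river: ρ → (-8,15,15)
river: ρ → (15,15,-8)
river: ρ → (-8,17,13)
river: ρ → (13,9,-12)
river: ρ → (-12,15,10)
river: ρ → (10,25,-2)
river: ρ → (-2,23,22)
river: ρ → (22,21,-3)
river: ρ → (-3,21,22)
river: ρ → (22,23,-2)
river: ρ → (-2,25,10)
river: ρ → (10,15,-12)
ρ-cycle length = 14 (tail of 1 descent step not counted)

14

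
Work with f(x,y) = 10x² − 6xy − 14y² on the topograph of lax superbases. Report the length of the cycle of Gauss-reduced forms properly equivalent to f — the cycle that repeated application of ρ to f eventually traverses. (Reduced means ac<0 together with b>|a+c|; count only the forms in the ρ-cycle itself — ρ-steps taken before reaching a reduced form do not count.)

D = 596, ⌊√D⌋ = 24
descent: ρ → (-14,6,10)  [lands on river]
river: ρ → (10,14,-10)
river: ρ → (-10,6,14)
river: ρ → (14,22,-2)
river: ρ → (-2,22,14)
river: ρ → (14,6,-10)
river: ρ → (-10,14,10)
river: ρ → (10,6,-14)
river: ρ → (-14,22,2)
river: ρ → (2,22,-14)
ρ-cycle length = 10 (tail of 1 descent step not counted)

10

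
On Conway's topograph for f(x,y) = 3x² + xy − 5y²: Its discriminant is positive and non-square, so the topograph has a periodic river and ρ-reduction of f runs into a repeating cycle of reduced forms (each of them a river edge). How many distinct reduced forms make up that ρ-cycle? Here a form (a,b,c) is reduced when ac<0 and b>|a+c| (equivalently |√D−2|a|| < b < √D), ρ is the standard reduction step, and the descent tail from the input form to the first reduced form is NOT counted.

D = 61, ⌊√D⌋ = 7
descent: ρ → (-5,-1,3)
descent: ρ → (3,7,-1)  [lands on river]
river: ρ → (-1,7,3)
river: ρ → (3,5,-3)
river: ρ → (-3,7,1)
river: ρ → (1,7,-3)
river: ρ → (-3,5,3)
ρ-cycle length = 6 (tail of 2 descent steps not counted)

6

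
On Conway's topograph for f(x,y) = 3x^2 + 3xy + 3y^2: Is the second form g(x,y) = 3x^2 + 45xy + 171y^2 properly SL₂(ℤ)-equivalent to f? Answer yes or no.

D₁ = -27, D₂ = -27
f: reduced (well bottom): (3,3,3) with a≤c, −a<b≤a
g: translate: b→3 (≡45 mod 6), so (3,45,171)→(3,3,3)
g: reduced (well bottom): (3,3,3) with a≤c, −a<b≤a
reduced forms (3, 3, 3) vs (3, 3, 3) ⇒ equivalent

yes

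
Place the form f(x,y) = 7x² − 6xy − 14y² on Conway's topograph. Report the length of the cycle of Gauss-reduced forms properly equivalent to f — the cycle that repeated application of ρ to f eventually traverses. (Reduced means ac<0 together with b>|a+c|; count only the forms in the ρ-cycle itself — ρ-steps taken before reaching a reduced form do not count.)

D = 428, ⌊√D⌋ = 20
descent: ρ → (-14,6,7)
descent: ρ → (7,8,-13)  [lands on river]
river: ρ → (-13,18,2)
river: ρ → (2,18,-13)
river: ρ → (-13,8,7)
river: ρ → (7,20,-1)
river: ρ → (-1,20,7)
ρ-cycle length = 6 (tail of 2 descent steps not counted)

6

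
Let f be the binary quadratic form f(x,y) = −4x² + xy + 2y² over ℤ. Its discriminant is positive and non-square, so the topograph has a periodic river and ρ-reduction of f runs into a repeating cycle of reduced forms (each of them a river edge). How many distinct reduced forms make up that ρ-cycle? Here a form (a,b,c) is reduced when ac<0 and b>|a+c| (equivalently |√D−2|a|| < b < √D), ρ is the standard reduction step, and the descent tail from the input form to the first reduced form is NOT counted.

D = 33, ⌊√D⌋ = 5
descent: ρ → (2,3,-3)  [lands on river]
river: ρ → (-3,3,2)
river: ρ → (2,5,-1)
river: ρ → (-1,5,2)
ρ-cycle length = 4 (tail of 1 descent step not counted)

4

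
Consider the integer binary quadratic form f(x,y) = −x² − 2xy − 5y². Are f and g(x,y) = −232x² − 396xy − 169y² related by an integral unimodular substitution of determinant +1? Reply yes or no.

D₁ = -16, D₂ = -16
f is negative-definite; reduce −f:
−f: translate: b→0 (≡2 mod 2), so (1,2,5)→(1,0,4)
−f: reduced (well bottom): (1,0,4) with a≤c, −a<b≤a
flip sign back: reduced form of f is (-1,0,-4)
g is negative-definite; reduce −g:
−g: translate: b→-68 (≡396 mod 464), so (232,396,169)→(232,-68,5)
−g: flip: (232,-68,5)→(5,68,232)
−g: translate: b→-2 (≡68 mod 10), so (5,68,232)→(5,-2,1)
−g: flip: (5,-2,1)→(1,2,5)
−g: translate: b→0 (≡2 mod 2), so (1,2,5)→(1,0,4)
−g: reduced (well bottom): (1,0,4) with a≤c, −a<b≤a
flip sign back: reduced form of g is (-1,0,-4)
reduced forms (-1, 0, -4) vs (-1, 0, -4) ⇒ equivalent

yes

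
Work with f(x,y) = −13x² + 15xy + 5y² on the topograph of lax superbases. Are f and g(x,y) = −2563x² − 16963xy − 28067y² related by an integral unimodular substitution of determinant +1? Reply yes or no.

D₁ = 485, D₂ = 485
river cycle of f (length 10): (5, 15, -13), (-13, 11, 7), (7, 17, -7), (-7, 11, 13), (13, 15, -5), (-5, 15, 13), (13, 11, -7), (-7, 17, 7), (7, 11, -13), (-13, 15, 5)
river cycle of g (length 10): (-13, 15, 5), (5, 15, -13), (-13, 11, 7), (7, 17, -7), (-7, 11, 13), (13, 15, -5), (-5, 15, 13), (13, 11, -7), (-7, 17, 7), (7, 11, -13)
cycles coincide ⇒ equivalent

yes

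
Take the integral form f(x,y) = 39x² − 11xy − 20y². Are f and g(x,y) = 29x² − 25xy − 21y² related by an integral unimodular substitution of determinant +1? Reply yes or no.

D₁ = 3241, D₂ = 3061
discriminants differ ⇒ not SL₂(ℤ)-equivalent

no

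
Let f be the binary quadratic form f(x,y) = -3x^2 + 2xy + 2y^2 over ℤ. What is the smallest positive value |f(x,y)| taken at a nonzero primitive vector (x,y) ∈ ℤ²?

river: ρ → (2,2,-3)
river: ρ → (-3,4,1)
river: ρ → (1,4,-3)
river: ρ → (-3,2,2)
closes: descent 0, river 4
min |a| on river = 1

1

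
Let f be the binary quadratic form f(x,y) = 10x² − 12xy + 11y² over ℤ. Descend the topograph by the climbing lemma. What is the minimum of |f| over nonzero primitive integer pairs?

translate: b→8 (≡-12 mod 20), so (10,-12,11)→(10,8,9)
flip: (10,8,9)→(9,-8,10)
reduced (well bottom): (9,-8,10) with a≤c, −a<b≤a
well minimum = a = 9

9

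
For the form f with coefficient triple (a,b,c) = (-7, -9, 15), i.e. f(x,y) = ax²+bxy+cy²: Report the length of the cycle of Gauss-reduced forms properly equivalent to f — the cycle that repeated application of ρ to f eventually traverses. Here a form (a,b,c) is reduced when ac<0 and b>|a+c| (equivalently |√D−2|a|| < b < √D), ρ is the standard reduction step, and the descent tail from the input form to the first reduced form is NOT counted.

D = 501, ⌊√D⌋ = 22
descent: ρ → (15,9,-7)  [lands on river]
river: ρ → (-7,19,5)
river: ρ → (5,21,-3)
river: ρ → (-3,21,5)
river: ρ → (5,19,-7)
river: ρ → (-7,9,15)
river: ρ → (15,21,-1)
river: ρ → (-1,21,15)
ρ-cycle length = 8 (tail of 1 descent step not counted)

8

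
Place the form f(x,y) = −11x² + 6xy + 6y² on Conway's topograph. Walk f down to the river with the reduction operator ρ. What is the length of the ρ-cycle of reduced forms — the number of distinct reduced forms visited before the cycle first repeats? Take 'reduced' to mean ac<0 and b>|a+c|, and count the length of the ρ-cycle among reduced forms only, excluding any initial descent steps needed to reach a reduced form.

D = 300, ⌊√D⌋ = 17
river: ρ → (6,6,-11)
river: ρ → (-11,16,1)
river: ρ → (1,16,-11)
river: ρ → (-11,6,6)
ρ-cycle length = 4 (tail of 0 descent steps not counted)

4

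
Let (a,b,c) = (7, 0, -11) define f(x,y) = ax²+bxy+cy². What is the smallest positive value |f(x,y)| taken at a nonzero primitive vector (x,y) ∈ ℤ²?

descent: ρ → (-11,0,7)
descent: ρ → (7,14,-4)  [lands on river]
river: ρ → (-4,10,13)
river: ρ → (13,16,-1)
river: ρ → (-1,16,13)
river: ρ → (13,10,-4)
river: ρ → (-4,14,7)
closes: descent 2, river 6
min |a| on river = 1

1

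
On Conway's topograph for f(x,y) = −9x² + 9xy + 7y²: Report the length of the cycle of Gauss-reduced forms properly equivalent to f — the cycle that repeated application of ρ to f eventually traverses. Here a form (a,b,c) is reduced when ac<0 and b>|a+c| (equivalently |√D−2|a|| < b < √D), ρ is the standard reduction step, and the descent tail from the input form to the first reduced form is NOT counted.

D = 333, ⌊√D⌋ = 18
river: ρ → (7,5,-11)
river: ρ → (-11,17,1)
river: ρ → (1,17,-11)
river: ρ → (-11,5,7)
river: ρ → (7,9,-9)
river: ρ → (-9,9,7)
ρ-cycle length = 6 (tail of 0 descent steps not counted)

6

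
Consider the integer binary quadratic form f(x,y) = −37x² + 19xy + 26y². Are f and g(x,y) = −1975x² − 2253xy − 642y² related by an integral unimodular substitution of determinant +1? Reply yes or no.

D₁ = 4209, D₂ = 4209
river cycle of f (length 42): (26, 33, -30), (-30, 27, 29), (29, 31, -28), (-28, 25, 32), (32, 39, -21), (-21, 45, 26), (26, 59, -7), (-7, 53, 50), (50, 47, -10), (-10, 53, 35), … (32 more)
river cycle of g (length 42): (-37, 19, 26), (26, 33, -30), (-30, 27, 29), (29, 31, -28), (-28, 25, 32), (32, 39, -21), (-21, 45, 26), (26, 59, -7), (-7, 53, 50), (50, 47, -10), … (32 more)
cycles coincide ⇒ equivalent

yes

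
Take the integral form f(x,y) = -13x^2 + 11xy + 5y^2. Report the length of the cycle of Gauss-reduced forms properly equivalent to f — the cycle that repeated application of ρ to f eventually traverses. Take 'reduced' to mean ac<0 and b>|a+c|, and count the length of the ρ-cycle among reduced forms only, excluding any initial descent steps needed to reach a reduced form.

D = 381, ⌊√D⌋ = 19
river: ρ → (5,19,-1)
river: ρ → (-1,19,5)
river: ρ → (5,11,-13)
river: ρ → (-13,15,3)
river: ρ → (3,15,-13)
river: ρ → (-13,11,5)
ρ-cycle length = 6 (tail of 0 descent steps not counted)

6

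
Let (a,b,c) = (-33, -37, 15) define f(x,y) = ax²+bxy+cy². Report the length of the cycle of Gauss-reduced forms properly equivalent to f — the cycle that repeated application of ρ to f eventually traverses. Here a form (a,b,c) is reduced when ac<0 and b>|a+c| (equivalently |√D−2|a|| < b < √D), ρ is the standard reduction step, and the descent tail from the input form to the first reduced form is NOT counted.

D = 3349, ⌊√D⌋ = 57
descent: ρ → (15,37,-33)  [lands on river]
river: ρ → (-33,29,19)
river: ρ → (19,47,-15)
river: ρ → (-15,43,25)
river: ρ → (25,57,-1)
river: ρ → (-1,57,25)
river: ρ → (25,43,-15)
river: ρ → (-15,47,19)
river: ρ → (19,29,-33)
river: ρ → (-33,37,15)
river: ρ → (15,53,-9)
river: ρ → (-9,55,9)
river: ρ → (9,53,-15)
river: ρ → (-15,37,33)
river: ρ → (33,29,-19)
river: ρ → (-19,47,15)
river: ρ → (15,43,-25)
river: ρ → (-25,57,1)
river: ρ → (1,57,-25)
river: ρ → (-25,43,15)
river: ρ → (15,47,-19)
river: ρ → (-19,29,33)
river: ρ → (33,37,-15)
river: ρ → (-15,53,9)
river: ρ → (9,55,-9)
river: ρ → (-9,53,15)
ρ-cycle length = 26 (tail of 1 descent step not counted)

26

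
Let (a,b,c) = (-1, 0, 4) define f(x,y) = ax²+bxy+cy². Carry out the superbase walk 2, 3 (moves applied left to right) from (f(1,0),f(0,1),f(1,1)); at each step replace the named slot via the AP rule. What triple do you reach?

start (-1,4,3) = (f(1,0),f(0,1),f(1,1))
replace slot 2: 2·((-1)+3) − 4 = 0 → (-1,0,3)
replace slot 3: 2·((-1)+0) − 3 = -5 → (-1,0,-5)

-1,0,-5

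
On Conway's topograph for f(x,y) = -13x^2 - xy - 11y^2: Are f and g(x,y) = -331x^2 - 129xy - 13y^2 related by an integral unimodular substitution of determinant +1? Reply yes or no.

D₁ = -571, D₂ = -571
f is negative-definite; reduce −f:
−f: flip: (13,1,11)→(11,-1,13)
−f: reduced (well bottom): (11,-1,13) with a≤c, −a<b≤a
flip sign back: reduced form of f is (-11,1,-13)
g is negative-definite; reduce −g:
−g: flip: (331,129,13)→(13,-129,331)
−g: translate: b→1 (≡-129 mod 26), so (13,-129,331)→(13,1,11)
−g: flip: (13,1,11)→(11,-1,13)
−g: reduced (well bottom): (11,-1,13) with a≤c, −a<b≤a
flip sign back: reduced form of g is (-11,1,-13)
reduced forms (-11, 1, -13) vs (-11, 1, -13) ⇒ equivalent

yes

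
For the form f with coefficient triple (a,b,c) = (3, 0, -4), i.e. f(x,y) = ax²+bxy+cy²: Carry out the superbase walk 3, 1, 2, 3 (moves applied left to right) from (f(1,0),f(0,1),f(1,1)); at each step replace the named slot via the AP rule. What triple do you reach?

start (3,-4,-1) = (f(1,0),f(0,1),f(1,1))
replace slot 3: 2·(3+(-4)) − (-1) = -1 → (3,-4,-1)
replace slot 1: 2·((-4)+(-1)) − 3 = -13 → (-13,-4,-1)
replace slot 2: 2·((-13)+(-1)) − (-4) = -24 → (-13,-24,-1)
replace slot 3: 2·((-13)+(-24)) − (-1) = -73 → (-13,-24,-73)

-13,-24,-73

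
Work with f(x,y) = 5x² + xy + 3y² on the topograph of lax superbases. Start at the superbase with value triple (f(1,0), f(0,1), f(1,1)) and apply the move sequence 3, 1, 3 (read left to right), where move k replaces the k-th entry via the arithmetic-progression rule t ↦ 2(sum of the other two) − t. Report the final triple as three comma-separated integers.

start (5,3,9) = (f(1,0),f(0,1),f(1,1))
replace slot 3: 2·(5+3) − 9 = 7 → (5,3,7)
replace slot 1: 2·(3+7) − 5 = 15 → (15,3,7)
replace slot 3: 2·(15+3) − 7 = 29 → (15,3,29)

15,3,29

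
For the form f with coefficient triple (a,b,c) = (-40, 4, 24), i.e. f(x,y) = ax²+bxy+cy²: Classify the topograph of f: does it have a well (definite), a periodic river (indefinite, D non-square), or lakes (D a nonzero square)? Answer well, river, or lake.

D = b²−4ac = 4² − 4·(-40)·24 = 3856
D > 0 non-square ⇒ indefinite ⇒ periodic river

river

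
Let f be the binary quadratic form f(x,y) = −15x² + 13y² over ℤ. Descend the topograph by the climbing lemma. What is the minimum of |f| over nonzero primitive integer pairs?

descent: ρ → (13,26,-2)  [lands on river]
river: ρ → (-2,26,13)
closes: descent 1, river 2
min |a| on river = 2

2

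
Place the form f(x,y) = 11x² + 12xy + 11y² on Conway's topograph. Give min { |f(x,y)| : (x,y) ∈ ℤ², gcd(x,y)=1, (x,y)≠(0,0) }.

translate: b→-10 (≡12 mod 22), so (11,12,11)→(11,-10,10)
flip: (11,-10,10)→(10,10,11)
reduced (well bottom): (10,10,11) with a≤c, −a<b≤a
well minimum = a = 10

10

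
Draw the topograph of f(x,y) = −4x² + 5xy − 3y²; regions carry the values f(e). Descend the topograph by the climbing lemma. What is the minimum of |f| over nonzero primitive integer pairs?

translate: b→3 (≡-5 mod 8), so (4,-5,3)→(4,3,2)
flip: (4,3,2)→(2,-3,4)
translate: b→1 (≡-3 mod 4), so (2,-3,4)→(2,1,3)
reduced (well bottom): (2,1,3) with a≤c, −a<b≤a
well minimum |f| = |-2| = 2 (negative-definite)

2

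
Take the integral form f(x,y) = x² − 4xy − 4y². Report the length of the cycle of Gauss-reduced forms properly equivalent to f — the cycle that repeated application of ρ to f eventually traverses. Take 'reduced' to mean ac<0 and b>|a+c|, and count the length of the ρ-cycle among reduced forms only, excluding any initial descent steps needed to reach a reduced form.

D = 32, ⌊√D⌋ = 5
descent: ρ → (-4,4,1)  [lands on river]
river: ρ → (1,4,-4)
ρ-cycle length = 2 (tail of 1 descent step not counted)

2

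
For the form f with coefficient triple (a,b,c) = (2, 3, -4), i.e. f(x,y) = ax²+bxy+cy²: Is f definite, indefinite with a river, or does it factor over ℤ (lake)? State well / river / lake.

D = b²−4ac = 3² − 4·2·(-4) = 41
D > 0 non-square ⇒ indefinite ⇒ periodic river

river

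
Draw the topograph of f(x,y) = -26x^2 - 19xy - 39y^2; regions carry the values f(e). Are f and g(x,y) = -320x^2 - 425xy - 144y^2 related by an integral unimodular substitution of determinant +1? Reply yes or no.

D₁ = -3695, D₂ = -3695
f is negative-definite; reduce −f:
−f: reduced (well bottom): (26,19,39) with a≤c, −a<b≤a
flip sign back: reduced form of f is (-26,-19,-39)
g is negative-definite; reduce −g:
−g: translate: b→-215 (≡425 mod 640), so (320,425,144)→(320,-215,39)
−g: flip: (320,-215,39)→(39,215,320)
−g: translate: b→-19 (≡215 mod 78), so (39,215,320)→(39,-19,26)
−g: flip: (39,-19,26)→(26,19,39)
−g: reduced (well bottom): (26,19,39) with a≤c, −a<b≤a
flip sign back: reduced form of g is (-26,-19,-39)
reduced forms (-26, -19, -39) vs (-26, -19, -39) ⇒ equivalent

yes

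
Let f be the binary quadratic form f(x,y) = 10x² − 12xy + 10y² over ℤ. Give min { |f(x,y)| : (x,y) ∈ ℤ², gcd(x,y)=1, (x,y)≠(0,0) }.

translate: b→8 (≡-12 mod 20), so (10,-12,10)→(10,8,8)
flip: (10,8,8)→(8,-8,10)
translate: b→8 (≡-8 mod 16), so (8,-8,10)→(8,8,10)
reduced (well bottom): (8,8,10) with a≤c, −a<b≤a
well minimum = a = 8

8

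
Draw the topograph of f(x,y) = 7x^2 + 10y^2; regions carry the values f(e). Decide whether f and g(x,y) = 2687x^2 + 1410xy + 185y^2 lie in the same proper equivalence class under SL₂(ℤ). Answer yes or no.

D₁ = -280, D₂ = -280
f: reduced (well bottom): (7,0,10) with a≤c, −a<b≤a
g: flip: (2687,1410,185)→(185,-1410,2687)
g: translate: b→70 (≡-1410 mod 370), so (185,-1410,2687)→(185,70,7)
g: flip: (185,70,7)→(7,-70,185)
g: translate: b→0 (≡-70 mod 14), so (7,-70,185)→(7,0,10)
g: reduced (well bottom): (7,0,10) with a≤c, −a<b≤a
reduced forms (7, 0, 10) vs (7, 0, 10) ⇒ equivalent

yes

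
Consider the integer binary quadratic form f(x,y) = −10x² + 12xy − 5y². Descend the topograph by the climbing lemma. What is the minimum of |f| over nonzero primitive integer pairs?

translate: b→8 (≡-12 mod 20), so (10,-12,5)→(10,8,3)
flip: (10,8,3)→(3,-8,10)
translate: b→-2 (≡-8 mod 6), so (3,-8,10)→(3,-2,5)
reduced (well bottom): (3,-2,5) with a≤c, −a<b≤a
well minimum |f| = |-3| = 3 (negative-definite)

3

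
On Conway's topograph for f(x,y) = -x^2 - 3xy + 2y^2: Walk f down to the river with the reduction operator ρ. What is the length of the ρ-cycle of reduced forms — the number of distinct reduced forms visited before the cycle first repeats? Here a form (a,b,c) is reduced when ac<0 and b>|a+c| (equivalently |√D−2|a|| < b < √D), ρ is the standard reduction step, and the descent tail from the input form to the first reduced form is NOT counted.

D = 17, ⌊√D⌋ = 4
descent: ρ → (2,3,-1)  [lands on river]
river: ρ → (-1,3,2)
river: ρ → (2,1,-2)
river: ρ → (-2,3,1)
river: ρ → (1,3,-2)
river: ρ → (-2,1,2)
ρ-cycle length = 6 (tail of 1 descent step not counted)

6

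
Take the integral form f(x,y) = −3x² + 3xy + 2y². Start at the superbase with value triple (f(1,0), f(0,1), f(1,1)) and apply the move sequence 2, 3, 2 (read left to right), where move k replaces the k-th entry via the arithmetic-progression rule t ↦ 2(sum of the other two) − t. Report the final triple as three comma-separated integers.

start (-3,2,2) = (f(1,0),f(0,1),f(1,1))
replace slot 2: 2·((-3)+2) − 2 = -4 → (-3,-4,2)
replace slot 3: 2·((-3)+(-4)) − 2 = -16 → (-3,-4,-16)
replace slot 2: 2·((-3)+(-16)) − (-4) = -34 → (-3,-34,-16)

-3,-34,-16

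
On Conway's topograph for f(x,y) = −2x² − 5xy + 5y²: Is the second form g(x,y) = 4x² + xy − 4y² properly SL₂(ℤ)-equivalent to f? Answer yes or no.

D₁ = 65, D₂ = 65
river cycle of f (length 6): (5, 5, -2), (-2, 7, 2), (2, 5, -5), (-5, 5, 2), (2, 7, -2), (-2, 5, 5)
river cycle of g (length 6): (-4, 7, 1), (1, 7, -4), (-4, 1, 4), (4, 7, -1), (-1, 7, 4), (4, 1, -4)
cycles differ ⇒ inequivalent

no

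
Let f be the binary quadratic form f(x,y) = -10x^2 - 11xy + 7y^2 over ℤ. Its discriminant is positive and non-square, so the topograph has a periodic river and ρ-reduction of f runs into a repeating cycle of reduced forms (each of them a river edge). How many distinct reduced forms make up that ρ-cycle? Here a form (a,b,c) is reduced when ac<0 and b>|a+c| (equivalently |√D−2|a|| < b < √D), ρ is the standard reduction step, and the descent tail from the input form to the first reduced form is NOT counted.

D = 401, ⌊√D⌋ = 20
descent: ρ → (7,11,-10)  [lands on river]
river: ρ → (-10,9,8)
river: ρ → (8,7,-11)
river: ρ → (-11,15,4)
river: ρ → (4,17,-7)
river: ρ → (-7,11,10)
river: ρ → (10,9,-8)
river: ρ → (-8,7,11)
river: ρ → (11,15,-4)
river: ρ → (-4,17,7)
ρ-cycle length = 10 (tail of 1 descent step not counted)

10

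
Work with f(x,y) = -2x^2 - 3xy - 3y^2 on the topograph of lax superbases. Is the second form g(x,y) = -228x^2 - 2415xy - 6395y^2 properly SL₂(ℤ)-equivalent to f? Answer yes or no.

D₁ = -15, D₂ = -15
f is negative-definite; reduce −f:
−f: translate: b→-1 (≡3 mod 4), so (2,3,3)→(2,-1,2)
−f: flip: (2,-1,2)→(2,1,2)
−f: reduced (well bottom): (2,1,2) with a≤c, −a<b≤a
flip sign back: reduced form of f is (-2,-1,-2)
g is negative-definite; reduce −g:
−g: translate: b→135 (≡2415 mod 456), so (228,2415,6395)→(228,135,20)
−g: flip: (228,135,20)→(20,-135,228)
−g: translate: b→-15 (≡-135 mod 40), so (20,-135,228)→(20,-15,3)
−g: flip: (20,-15,3)→(3,15,20)
−g: translate: b→3 (≡15 mod 6), so (3,15,20)→(3,3,2)
−g: flip: (3,3,2)→(2,-3,3)
−g: translate: b→1 (≡-3 mod 4), so (2,-3,3)→(2,1,2)
−g: reduced (well bottom): (2,1,2) with a≤c, −a<b≤a
flip sign back: reduced form of g is (-2,-1,-2)
reduced forms (-2, -1, -2) vs (-2, -1, -2) ⇒ equivalent

yes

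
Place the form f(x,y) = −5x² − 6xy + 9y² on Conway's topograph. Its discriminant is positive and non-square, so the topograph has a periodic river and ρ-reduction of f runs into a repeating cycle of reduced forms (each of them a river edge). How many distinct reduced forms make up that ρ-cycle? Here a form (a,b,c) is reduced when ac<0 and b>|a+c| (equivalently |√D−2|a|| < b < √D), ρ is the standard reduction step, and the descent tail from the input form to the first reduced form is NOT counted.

D = 216, ⌊√D⌋ = 14
descent: ρ → (9,6,-5)  [lands on river]
river: ρ → (-5,14,1)
river: ρ → (1,14,-5)
river: ρ → (-5,6,9)
river: ρ → (9,12,-2)
river: ρ → (-2,12,9)
ρ-cycle length = 6 (tail of 1 descent step not counted)

6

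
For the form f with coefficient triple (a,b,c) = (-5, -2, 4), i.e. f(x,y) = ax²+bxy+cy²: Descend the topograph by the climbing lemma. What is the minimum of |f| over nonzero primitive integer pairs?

descent: ρ → (4,2,-5)  [lands on river]
river: ρ → (-5,8,1)
river: ρ → (1,8,-5)
river: ρ → (-5,2,4)
river: ρ → (4,6,-3)
river: ρ → (-3,6,4)
closes: descent 1, river 6
min |a| on river = 1

1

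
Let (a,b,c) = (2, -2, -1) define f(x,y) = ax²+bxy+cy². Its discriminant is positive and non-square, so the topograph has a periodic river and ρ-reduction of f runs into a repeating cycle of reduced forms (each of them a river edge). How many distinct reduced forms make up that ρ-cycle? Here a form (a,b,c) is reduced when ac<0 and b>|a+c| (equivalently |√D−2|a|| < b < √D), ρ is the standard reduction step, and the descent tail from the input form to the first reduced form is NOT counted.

D = 12, ⌊√D⌋ = 3
descent: ρ → (-1,2,2)  [lands on river]
river: ρ → (2,2,-1)
ρ-cycle length = 2 (tail of 1 descent step not counted)

2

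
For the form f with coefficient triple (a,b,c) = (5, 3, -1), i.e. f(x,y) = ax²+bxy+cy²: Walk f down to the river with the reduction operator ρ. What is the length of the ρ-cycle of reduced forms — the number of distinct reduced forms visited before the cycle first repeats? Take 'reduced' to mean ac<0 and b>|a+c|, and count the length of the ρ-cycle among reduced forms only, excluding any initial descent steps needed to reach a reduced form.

D = 29, ⌊√D⌋ = 5
descent: ρ → (-1,5,1)  [lands on river]
river: ρ → (1,5,-1)
ρ-cycle length = 2 (tail of 1 descent step not counted)

2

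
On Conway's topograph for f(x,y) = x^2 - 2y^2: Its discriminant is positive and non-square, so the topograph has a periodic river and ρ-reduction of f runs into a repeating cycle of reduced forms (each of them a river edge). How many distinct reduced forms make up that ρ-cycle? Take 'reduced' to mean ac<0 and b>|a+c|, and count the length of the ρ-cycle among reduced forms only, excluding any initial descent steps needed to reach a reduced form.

D = 8, ⌊√D⌋ = 2
descent: ρ → (-2,0,1)
descent: ρ → (1,2,-1)  [lands on river]
river: ρ → (-1,2,1)
ρ-cycle length = 2 (tail of 2 descent steps not counted)

2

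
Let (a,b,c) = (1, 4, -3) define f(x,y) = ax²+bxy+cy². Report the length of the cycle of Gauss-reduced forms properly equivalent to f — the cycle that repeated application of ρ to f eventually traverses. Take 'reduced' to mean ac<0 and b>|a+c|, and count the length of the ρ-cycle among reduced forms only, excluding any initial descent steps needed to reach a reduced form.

D = 28, ⌊√D⌋ = 5
river: ρ → (-3,2,2)
river: ρ → (2,2,-3)
river: ρ → (-3,4,1)
river: ρ → (1,4,-3)
ρ-cycle length = 4 (tail of 0 descent steps not counted)

4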